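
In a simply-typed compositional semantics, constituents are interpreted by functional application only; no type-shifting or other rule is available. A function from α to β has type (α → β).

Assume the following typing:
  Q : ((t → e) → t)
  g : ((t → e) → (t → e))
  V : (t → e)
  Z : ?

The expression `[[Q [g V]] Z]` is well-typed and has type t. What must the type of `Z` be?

For [[Q [g V]] Z] to have type t with [Q [g V]] of type t, Z must be the function: Z : (t → t).

(t → t)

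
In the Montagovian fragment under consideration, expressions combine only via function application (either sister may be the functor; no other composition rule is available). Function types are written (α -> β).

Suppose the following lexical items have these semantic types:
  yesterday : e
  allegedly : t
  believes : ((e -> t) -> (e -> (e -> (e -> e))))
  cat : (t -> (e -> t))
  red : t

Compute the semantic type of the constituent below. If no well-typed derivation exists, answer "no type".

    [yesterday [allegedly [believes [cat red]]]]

no type

[cat red]: cat is (t -> (e -> t)), red is t; result (e -> t).
[believes [cat red]]: believes is ((e -> t) -> (e -> (e -> (e -> e)))), [cat red] is (e -> t); result (e -> (e -> (e -> e))).
[allegedly [believes [cat red]]]: t with (e -> (e -> (e -> e))) — neither is a function whose domain matches the other; composition fails here.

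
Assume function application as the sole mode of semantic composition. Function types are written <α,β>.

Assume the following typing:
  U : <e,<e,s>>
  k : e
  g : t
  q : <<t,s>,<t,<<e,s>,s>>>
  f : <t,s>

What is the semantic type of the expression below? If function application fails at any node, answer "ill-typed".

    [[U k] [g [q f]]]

s

[U k]: U is <e,<e,s>>, k is e; result <e,s>.
[q f]: q is <<t,s>,<t,<<e,s>,s>>>, f is <t,s>; result <t,<<e,s>,s>>.
[g [q f]]: [q f] is <t,<<e,s>,s>>, g is t; result <<e,s>,s>.
[[U k] [g [q f]]]: [g [q f]] is <<e,s>,s>, [U k] is <e,s>; result s.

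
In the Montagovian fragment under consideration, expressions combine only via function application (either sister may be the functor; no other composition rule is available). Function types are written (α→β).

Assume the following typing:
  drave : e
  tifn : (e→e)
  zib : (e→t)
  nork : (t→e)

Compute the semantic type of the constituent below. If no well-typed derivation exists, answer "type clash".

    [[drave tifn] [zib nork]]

type clash

[drave tifn]: tifn is (e→e), drave is e; result e.
At [zib nork]: neither (e→t) nor (t→e) can take the other as argument; the node is ill-typed.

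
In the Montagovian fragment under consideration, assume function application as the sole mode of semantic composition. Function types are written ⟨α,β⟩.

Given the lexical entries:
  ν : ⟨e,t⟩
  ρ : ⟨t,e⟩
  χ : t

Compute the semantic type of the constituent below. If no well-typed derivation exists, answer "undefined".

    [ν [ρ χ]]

[ρ χ] — ρ of type ⟨t,e⟩ combines with χ of type t: type e.
[ν [ρ χ]] — ν of type ⟨e,t⟩ combines with [ρ χ] of type e: type t.

t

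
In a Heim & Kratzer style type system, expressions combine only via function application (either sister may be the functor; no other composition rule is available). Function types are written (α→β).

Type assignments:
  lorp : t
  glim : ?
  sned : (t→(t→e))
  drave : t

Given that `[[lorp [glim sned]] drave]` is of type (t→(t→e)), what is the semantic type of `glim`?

[[lorp [glim sned]] drave] is required to be (t→(t→e)). drave : t cannot yield (t→(t→e)) as functor, so [lorp [glim sned]] : (t→(t→(t→e))).
[lorp [glim sned]] is required to be (t→(t→(t→e))). lorp : t cannot yield (t→(t→(t→e))) as functor, so [glim sned] : (t→(t→(t→(t→e)))).
[glim sned] is required to be (t→(t→(t→(t→e)))). sned : (t→(t→e)) cannot yield (t→(t→(t→(t→e)))) as functor, so glim : ((t→(t→e))→(t→(t→(t→(t→e))))).

((t→(t→e))→(t→(t→(t→(t→e)))))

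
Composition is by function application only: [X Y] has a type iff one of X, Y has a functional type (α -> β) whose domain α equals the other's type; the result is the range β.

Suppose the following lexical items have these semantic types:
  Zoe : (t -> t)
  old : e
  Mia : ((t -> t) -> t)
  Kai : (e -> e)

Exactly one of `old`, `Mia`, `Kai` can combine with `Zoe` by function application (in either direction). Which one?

Mia

old : e — does not combine with Zoe.
Mia — combines: Mia : ((t -> t) -> t) takes Zoe : (t -> t) as argument, giving t.
Kai : (e -> e) — does not combine with Zoe.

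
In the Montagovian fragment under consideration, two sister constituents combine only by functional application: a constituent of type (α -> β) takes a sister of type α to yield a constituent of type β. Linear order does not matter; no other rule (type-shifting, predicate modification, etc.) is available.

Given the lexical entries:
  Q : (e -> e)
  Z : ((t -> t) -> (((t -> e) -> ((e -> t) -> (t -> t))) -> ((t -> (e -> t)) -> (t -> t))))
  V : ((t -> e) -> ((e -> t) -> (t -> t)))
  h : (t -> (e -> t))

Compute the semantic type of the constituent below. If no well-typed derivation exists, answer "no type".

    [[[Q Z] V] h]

[Q Z]: (e -> e) and ((t -> t) -> (((t -> e) -> ((e -> t) -> (t -> t))) -> ((t -> (e -> t)) -> (t -> t)))) cannot combine by function application — type clash.

no type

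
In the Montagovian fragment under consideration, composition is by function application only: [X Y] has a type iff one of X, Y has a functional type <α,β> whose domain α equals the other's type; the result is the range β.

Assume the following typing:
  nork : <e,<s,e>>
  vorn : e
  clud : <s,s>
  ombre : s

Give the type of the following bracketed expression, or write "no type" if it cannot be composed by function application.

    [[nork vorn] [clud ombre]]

e

[nork vorn]: nork is <e,<s,e>>, vorn is e; result <s,e>.
[clud ombre]: clud is <s,s>, ombre is s; result s.
[[nork vorn] [clud ombre]]: [nork vorn] is <s,e>, [clud ombre] is s; result e.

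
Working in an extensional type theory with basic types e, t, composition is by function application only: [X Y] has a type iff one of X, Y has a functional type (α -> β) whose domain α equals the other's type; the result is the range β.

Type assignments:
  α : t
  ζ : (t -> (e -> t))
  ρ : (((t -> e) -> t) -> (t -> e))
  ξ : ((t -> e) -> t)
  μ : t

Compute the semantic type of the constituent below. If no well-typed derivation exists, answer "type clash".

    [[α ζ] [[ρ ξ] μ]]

[α ζ]: functor ζ : (t -> (e -> t)), argument α : t; result (e -> t).
[ρ ξ]: functor ρ : (((t -> e) -> t) -> (t -> e)), argument ξ : ((t -> e) -> t); result (t -> e).
[[ρ ξ] μ]: functor [ρ ξ] : (t -> e), argument μ : t; result e.
[[α ζ] [[ρ ξ] μ]]: functor [α ζ] : (e -> t), argument [[ρ ξ] μ] : e; result t.

t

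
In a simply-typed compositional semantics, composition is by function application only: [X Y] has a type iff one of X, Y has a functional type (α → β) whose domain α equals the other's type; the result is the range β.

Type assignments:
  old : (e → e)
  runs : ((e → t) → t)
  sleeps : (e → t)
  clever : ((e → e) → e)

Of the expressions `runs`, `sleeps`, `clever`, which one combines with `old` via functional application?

clever

runs : ((e → t) → t) — old needs e; runs needs (e → t); neither fits.
sleeps : (e → t) — old needs e; sleeps needs e; neither fits.
clever — combines: clever : ((e → e) → e) takes old : (e → e) as argument, giving e.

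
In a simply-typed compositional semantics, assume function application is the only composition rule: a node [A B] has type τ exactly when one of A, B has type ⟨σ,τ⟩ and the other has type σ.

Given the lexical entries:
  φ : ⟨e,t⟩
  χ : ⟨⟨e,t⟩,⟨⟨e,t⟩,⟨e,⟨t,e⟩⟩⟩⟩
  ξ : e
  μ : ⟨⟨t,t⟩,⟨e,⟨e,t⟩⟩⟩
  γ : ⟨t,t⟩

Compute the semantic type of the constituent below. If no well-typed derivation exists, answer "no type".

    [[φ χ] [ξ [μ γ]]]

[φ χ]: χ is ⟨⟨e,t⟩,⟨⟨e,t⟩,⟨e,⟨t,e⟩⟩⟩⟩, φ is ⟨e,t⟩; result ⟨⟨e,t⟩,⟨e,⟨t,e⟩⟩⟩.
[μ γ]: μ is ⟨⟨t,t⟩,⟨e,⟨e,t⟩⟩⟩, γ is ⟨t,t⟩; result ⟨e,⟨e,t⟩⟩.
[ξ [μ γ]]: [μ γ] is ⟨e,⟨e,t⟩⟩, ξ is e; result ⟨e,t⟩.
[[φ χ] [ξ [μ γ]]]: [φ χ] is ⟨⟨e,t⟩,⟨e,⟨t,e⟩⟩⟩, [ξ [μ γ]] is ⟨e,t⟩; result ⟨e,⟨t,e⟩⟩.

⟨e,⟨t,e⟩⟩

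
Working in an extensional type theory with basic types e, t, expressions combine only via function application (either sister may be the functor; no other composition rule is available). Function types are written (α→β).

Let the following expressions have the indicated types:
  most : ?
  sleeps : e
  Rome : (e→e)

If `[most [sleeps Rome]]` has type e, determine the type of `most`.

(e→e)

At [most [sleeps Rome]] (required: e): [sleeps Rome] is e, which is not a function with range e; hence most is the functor — type (e→e).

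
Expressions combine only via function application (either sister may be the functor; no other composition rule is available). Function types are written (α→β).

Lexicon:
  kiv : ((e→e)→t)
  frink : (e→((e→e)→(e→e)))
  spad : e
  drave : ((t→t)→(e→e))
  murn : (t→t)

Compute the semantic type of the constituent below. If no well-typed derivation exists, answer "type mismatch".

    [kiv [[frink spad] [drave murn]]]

t

[frink spad]: frink is (e→((e→e)→(e→e))), spad is e; result ((e→e)→(e→e)).
[drave murn]: drave is ((t→t)→(e→e)), murn is (t→t); result (e→e).
[[frink spad] [drave murn]]: [frink spad] is ((e→e)→(e→e)), [drave murn] is (e→e); result (e→e).
[kiv [[frink spad] [drave murn]]]: kiv is ((e→e)→t), [[frink spad] [drave murn]] is (e→e); result t.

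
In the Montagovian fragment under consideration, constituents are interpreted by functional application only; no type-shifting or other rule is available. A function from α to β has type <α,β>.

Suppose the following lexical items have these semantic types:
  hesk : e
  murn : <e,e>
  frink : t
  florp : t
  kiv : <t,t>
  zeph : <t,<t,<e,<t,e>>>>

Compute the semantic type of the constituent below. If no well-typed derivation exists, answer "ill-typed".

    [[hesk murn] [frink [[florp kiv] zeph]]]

[hesk murn]: functor murn : <e,e>, argument hesk : e; result e.
[florp kiv]: functor kiv : <t,t>, argument florp : t; result t.
[[florp kiv] zeph]: functor zeph : <t,<t,<e,<t,e>>>>, argument [florp kiv] : t; result <t,<e,<t,e>>>.
[frink [[florp kiv] zeph]]: functor [[florp kiv] zeph] : <t,<e,<t,e>>>, argument frink : t; result <e,<t,e>>.
[[hesk murn] [frink [[florp kiv] zeph]]]: functor [frink [[florp kiv] zeph]] : <e,<t,e>>, argument [hesk murn] : e; result <t,e>.

<t,e>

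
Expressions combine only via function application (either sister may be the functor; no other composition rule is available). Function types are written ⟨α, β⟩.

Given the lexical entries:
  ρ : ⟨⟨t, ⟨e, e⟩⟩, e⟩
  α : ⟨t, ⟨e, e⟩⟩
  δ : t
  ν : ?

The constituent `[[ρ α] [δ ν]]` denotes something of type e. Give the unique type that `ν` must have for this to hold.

⟨t, ⟨e, e⟩⟩

[[ρ α] [δ ν]] is required to be e. [ρ α] : e cannot yield e as functor, so [δ ν] : ⟨e, e⟩.
[δ ν] is required to be ⟨e, e⟩. δ : t cannot yield ⟨e, e⟩ as functor, so ν : ⟨t, ⟨e, e⟩⟩.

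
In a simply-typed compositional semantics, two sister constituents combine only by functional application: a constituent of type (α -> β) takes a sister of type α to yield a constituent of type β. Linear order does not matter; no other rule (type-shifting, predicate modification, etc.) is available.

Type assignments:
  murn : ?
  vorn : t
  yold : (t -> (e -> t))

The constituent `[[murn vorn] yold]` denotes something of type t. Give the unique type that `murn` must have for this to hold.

At [[murn vorn] yold] (required: t): yold is (t -> (e -> t)), which is not a function with range t; hence [murn vorn] is the functor — type ((t -> (e -> t)) -> t).
At [murn vorn] (required: ((t -> (e -> t)) -> t)): vorn is t, which is not a function with range ((t -> (e -> t)) -> t); hence murn is the functor — type (t -> ((t -> (e -> t)) -> t)).

(t -> ((t -> (e -> t)) -> t))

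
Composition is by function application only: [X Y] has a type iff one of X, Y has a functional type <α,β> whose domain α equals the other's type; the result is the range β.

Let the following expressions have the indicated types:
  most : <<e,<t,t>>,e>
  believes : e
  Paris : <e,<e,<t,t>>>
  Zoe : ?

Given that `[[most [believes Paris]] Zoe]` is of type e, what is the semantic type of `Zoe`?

For [[most [believes Paris]] Zoe] to have type e with [most [believes Paris]] of type e, Zoe must be the function: Zoe : <e,e>.

<e,e>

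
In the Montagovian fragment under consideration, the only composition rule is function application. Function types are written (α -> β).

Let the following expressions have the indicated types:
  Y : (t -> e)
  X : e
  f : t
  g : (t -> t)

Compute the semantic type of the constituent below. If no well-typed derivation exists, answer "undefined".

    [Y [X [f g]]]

undefined

[f g]: g is (t -> t), f is t; result t.
[X [f g]]: e with t — neither is a function whose domain matches the other; composition fails here.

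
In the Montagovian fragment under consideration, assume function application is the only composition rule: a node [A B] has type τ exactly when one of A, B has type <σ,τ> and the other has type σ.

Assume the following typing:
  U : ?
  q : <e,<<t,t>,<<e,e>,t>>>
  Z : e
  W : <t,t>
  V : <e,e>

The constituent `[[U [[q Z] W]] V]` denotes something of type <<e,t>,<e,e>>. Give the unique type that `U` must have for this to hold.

<<<e,e>,t>,<<e,e>,<<e,t>,<e,e>>>>

At [[U [[q Z] W]] V] (required: <<e,t>,<e,e>>): V is <e,e>, which is not a function with range <<e,t>,<e,e>>; hence [U [[q Z] W]] is the functor — type <<e,e>,<<e,t>,<e,e>>>.
At [U [[q Z] W]] (required: <<e,e>,<<e,t>,<e,e>>>): [[q Z] W] is <<e,e>,t>, which is not a function with range <<e,e>,<<e,t>,<e,e>>>; hence U is the functor — type <<<e,e>,t>,<<e,e>,<<e,t>,<e,e>>>>.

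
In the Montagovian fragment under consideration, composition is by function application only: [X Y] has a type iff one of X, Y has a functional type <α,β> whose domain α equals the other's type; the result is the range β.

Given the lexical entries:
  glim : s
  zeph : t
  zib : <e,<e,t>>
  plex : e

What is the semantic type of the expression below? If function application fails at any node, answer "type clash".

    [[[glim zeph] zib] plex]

type clash

At [glim zeph]: neither s nor t can take the other as argument; the node is ill-typed.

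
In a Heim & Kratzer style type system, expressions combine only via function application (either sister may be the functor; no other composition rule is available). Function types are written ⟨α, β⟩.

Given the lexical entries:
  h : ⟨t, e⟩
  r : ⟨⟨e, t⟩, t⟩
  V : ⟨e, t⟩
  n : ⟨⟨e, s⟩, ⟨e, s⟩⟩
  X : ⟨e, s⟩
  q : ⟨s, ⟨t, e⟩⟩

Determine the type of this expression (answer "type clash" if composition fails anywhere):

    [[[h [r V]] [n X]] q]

⟨t, e⟩

[r V] — r of type ⟨⟨e, t⟩, t⟩ combines with V of type ⟨e, t⟩: type t.
[h [r V]] — h of type ⟨t, e⟩ combines with [r V] of type t: type e.
[n X] — n of type ⟨⟨e, s⟩, ⟨e, s⟩⟩ combines with X of type ⟨e, s⟩: type ⟨e, s⟩.
[[h [r V]] [n X]] — [n X] of type ⟨e, s⟩ combines with [h [r V]] of type e: type s.
[[[h [r V]] [n X]] q] — q of type ⟨s, ⟨t, e⟩⟩ combines with [[h [r V]] [n X]] of type s: type ⟨t, e⟩.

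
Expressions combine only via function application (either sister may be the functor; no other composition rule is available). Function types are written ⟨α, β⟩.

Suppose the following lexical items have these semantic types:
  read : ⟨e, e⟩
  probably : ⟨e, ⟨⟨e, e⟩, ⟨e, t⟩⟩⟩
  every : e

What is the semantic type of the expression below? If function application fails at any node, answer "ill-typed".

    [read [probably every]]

⟨e, t⟩

[probably every] — probably of type ⟨e, ⟨⟨e, e⟩, ⟨e, t⟩⟩⟩ combines with every of type e: type ⟨⟨e, e⟩, ⟨e, t⟩⟩.
[read [probably every]] — [probably every] of type ⟨⟨e, e⟩, ⟨e, t⟩⟩ combines with read of type ⟨e, e⟩: type ⟨e, t⟩.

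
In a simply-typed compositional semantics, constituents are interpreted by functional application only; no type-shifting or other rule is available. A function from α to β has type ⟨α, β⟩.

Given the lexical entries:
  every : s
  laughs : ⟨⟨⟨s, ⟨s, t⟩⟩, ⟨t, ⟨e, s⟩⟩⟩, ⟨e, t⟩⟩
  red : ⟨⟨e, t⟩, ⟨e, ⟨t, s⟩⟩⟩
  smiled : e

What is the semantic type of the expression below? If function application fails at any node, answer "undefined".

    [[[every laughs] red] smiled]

undefined

[every laughs]: s and ⟨⟨⟨s, ⟨s, t⟩⟩, ⟨t, ⟨e, s⟩⟩⟩, ⟨e, t⟩⟩ cannot combine by function application — type clash.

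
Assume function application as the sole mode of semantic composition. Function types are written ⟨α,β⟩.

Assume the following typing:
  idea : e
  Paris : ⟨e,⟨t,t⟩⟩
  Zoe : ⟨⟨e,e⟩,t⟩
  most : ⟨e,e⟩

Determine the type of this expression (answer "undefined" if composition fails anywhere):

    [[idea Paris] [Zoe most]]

t

[idea Paris]: functor Paris : ⟨e,⟨t,t⟩⟩, argument idea : e; result ⟨t,t⟩.
[Zoe most]: functor Zoe : ⟨⟨e,e⟩,t⟩, argument most : ⟨e,e⟩; result t.
[[idea Paris] [Zoe most]]: functor [idea Paris] : ⟨t,t⟩, argument [Zoe most] : t; result t.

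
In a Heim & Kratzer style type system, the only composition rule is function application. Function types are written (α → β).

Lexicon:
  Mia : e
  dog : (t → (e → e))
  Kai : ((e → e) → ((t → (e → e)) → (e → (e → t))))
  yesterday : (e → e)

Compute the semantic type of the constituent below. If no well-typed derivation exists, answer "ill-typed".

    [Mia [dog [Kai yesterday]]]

(e → t)

[Kai yesterday]: ((e → e) → ((t → (e → e)) → (e → (e → t)))) applied to (e → e) yields ((t → (e → e)) → (e → (e → t))).
[dog [Kai yesterday]]: ((t → (e → e)) → (e → (e → t))) applied to (t → (e → e)) yields (e → (e → t)).
[Mia [dog [Kai yesterday]]]: (e → (e → t)) applied to e yields (e → t).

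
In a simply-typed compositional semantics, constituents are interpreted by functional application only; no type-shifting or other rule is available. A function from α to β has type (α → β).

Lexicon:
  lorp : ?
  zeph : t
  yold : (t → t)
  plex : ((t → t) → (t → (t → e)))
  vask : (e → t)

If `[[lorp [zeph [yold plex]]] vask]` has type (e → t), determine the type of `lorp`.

((t → e) → ((e → t) → (e → t)))

For [[lorp [zeph [yold plex]]] vask] to have type (e → t) with vask of type (e → t), [lorp [zeph [yold plex]]] must be the function: [lorp [zeph [yold plex]]] : ((e → t) → (e → t)).
For [lorp [zeph [yold plex]]] to have type ((e → t) → (e → t)) with [zeph [yold plex]] of type (t → e), lorp must be the function: lorp : ((t → e) → ((e → t) → (e → t))).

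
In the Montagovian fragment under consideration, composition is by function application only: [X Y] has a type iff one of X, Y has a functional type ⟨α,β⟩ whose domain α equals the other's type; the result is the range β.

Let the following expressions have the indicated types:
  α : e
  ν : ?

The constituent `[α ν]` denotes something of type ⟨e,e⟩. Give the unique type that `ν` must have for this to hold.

At [α ν] (required: ⟨e,e⟩): α is e, which is not a function with range ⟨e,e⟩; hence ν is the functor — type ⟨e,⟨e,e⟩⟩.

⟨e,⟨e,e⟩⟩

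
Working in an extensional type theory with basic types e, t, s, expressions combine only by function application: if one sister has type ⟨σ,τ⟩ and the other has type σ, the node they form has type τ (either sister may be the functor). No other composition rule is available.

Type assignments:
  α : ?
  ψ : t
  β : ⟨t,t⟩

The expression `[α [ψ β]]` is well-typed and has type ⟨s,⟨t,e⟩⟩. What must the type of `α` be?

⟨t,⟨s,⟨t,e⟩⟩⟩

[α [ψ β]] must have type ⟨s,⟨t,e⟩⟩. The sister [ψ β] has type t; that is not a function onto ⟨s,⟨t,e⟩⟩, so α must be the functor, of type ⟨t,⟨s,⟨t,e⟩⟩⟩.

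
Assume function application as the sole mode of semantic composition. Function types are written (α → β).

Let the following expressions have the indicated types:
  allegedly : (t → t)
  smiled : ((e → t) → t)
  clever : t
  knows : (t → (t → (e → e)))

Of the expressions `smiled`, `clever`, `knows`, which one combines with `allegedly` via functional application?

clever

smiled : ((e → t) → t) — no; allegedly wants t, and smiled wants (e → t).
clever — combines: allegedly : (t → t) takes clever : t as argument, giving t.
knows : (t → (t → (e → e))) — no; allegedly wants t, and knows wants t.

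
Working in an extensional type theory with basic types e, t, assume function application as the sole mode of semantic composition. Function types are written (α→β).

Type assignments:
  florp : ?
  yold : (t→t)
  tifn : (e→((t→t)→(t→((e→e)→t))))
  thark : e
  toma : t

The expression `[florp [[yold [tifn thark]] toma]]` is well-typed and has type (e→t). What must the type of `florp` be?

(((e→e)→t)→(e→t))

At [florp [[yold [tifn thark]] toma]] (required: (e→t)): [[yold [tifn thark]] toma] is ((e→e)→t), which is not a function with range (e→t); hence florp is the functor — type (((e→e)→t)→(e→t)).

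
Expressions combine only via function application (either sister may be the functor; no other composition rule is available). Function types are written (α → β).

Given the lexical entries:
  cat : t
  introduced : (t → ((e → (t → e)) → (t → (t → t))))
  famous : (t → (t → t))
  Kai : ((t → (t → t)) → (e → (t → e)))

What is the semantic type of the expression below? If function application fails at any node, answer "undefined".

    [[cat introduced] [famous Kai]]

At [cat introduced], introduced : (t → ((e → (t → e)) → (t → (t → t)))) takes cat : t, giving ((e → (t → e)) → (t → (t → t))).
At [famous Kai], Kai : ((t → (t → t)) → (e → (t → e))) takes famous : (t → (t → t)), giving (e → (t → e)).
At [[cat introduced] [famous Kai]], [cat introduced] : ((e → (t → e)) → (t → (t → t))) takes [famous Kai] : (e → (t → e)), giving (t → (t → t)).

(t → (t → t))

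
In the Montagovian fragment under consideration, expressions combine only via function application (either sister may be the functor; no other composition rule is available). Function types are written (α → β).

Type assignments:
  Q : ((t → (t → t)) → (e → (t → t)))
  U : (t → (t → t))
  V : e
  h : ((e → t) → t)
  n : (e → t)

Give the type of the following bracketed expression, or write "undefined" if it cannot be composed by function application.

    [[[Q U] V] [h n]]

At [Q U], Q : ((t → (t → t)) → (e → (t → t))) takes U : (t → (t → t)), giving (e → (t → t)).
At [[Q U] V], [Q U] : (e → (t → t)) takes V : e, giving (t → t).
At [h n], h : ((e → t) → t) takes n : (e → t), giving t.
At [[[Q U] V] [h n]], [[Q U] V] : (t → t) takes [h n] : t, giving t.

t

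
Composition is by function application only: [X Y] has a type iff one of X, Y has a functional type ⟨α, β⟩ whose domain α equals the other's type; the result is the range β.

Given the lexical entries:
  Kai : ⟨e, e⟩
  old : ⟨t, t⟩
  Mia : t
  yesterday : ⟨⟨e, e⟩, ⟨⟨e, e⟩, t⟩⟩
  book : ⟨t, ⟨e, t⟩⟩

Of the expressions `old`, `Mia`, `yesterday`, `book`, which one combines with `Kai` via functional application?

old : ⟨t, t⟩ — neither side's domain matches the other.
Mia : t — neither side's domain matches the other.
yesterday — combines: yesterday : ⟨⟨e, e⟩, ⟨⟨e, e⟩, t⟩⟩ takes Kai : ⟨e, e⟩ as argument, giving ⟨⟨e, e⟩, t⟩.
book : ⟨t, ⟨e, t⟩⟩ — neither side's domain matches the other.

yesterday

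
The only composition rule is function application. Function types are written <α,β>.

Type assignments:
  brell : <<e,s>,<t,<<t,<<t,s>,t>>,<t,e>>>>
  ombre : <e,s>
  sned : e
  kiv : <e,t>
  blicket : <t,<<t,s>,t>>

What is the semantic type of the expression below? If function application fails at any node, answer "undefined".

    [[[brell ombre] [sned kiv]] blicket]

[brell ombre]: functor brell : <<e,s>,<t,<<t,<<t,s>,t>>,<t,e>>>>, argument ombre : <e,s>; result <t,<<t,<<t,s>,t>>,<t,e>>>.
[sned kiv]: functor kiv : <e,t>, argument sned : e; result t.
[[brell ombre] [sned kiv]]: functor [brell ombre] : <t,<<t,<<t,s>,t>>,<t,e>>>, argument [sned kiv] : t; result <<t,<<t,s>,t>>,<t,e>>.
[[[brell ombre] [sned kiv]] blicket]: functor [[brell ombre] [sned kiv]] : <<t,<<t,s>,t>>,<t,e>>, argument blicket : <t,<<t,s>,t>>; result <t,e>.

<t,e>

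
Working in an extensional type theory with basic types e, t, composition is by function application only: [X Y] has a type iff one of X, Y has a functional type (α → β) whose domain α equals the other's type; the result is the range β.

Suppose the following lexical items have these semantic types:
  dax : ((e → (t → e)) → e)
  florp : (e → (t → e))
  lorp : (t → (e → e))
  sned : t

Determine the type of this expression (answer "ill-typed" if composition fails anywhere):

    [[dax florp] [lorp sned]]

e

[dax florp]: dax is ((e → (t → e)) → e), florp is (e → (t → e)); result e.
[lorp sned]: lorp is (t → (e → e)), sned is t; result (e → e).
[[dax florp] [lorp sned]]: [lorp sned] is (e → e), [dax florp] is e; result e.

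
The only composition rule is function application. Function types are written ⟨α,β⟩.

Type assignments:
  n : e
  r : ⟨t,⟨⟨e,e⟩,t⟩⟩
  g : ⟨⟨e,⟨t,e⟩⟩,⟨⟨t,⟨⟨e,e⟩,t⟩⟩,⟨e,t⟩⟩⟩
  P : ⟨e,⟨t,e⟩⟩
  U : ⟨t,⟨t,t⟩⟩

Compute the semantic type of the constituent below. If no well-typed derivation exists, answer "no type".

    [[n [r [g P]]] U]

[g P] — g of type ⟨⟨e,⟨t,e⟩⟩,⟨⟨t,⟨⟨e,e⟩,t⟩⟩,⟨e,t⟩⟩⟩ combines with P of type ⟨e,⟨t,e⟩⟩: type ⟨⟨t,⟨⟨e,e⟩,t⟩⟩,⟨e,t⟩⟩.
[r [g P]] — [g P] of type ⟨⟨t,⟨⟨e,e⟩,t⟩⟩,⟨e,t⟩⟩ combines with r of type ⟨t,⟨⟨e,e⟩,t⟩⟩: type ⟨e,t⟩.
[n [r [g P]]] — [r [g P]] of type ⟨e,t⟩ combines with n of type e: type t.
[[n [r [g P]]] U] — U of type ⟨t,⟨t,t⟩⟩ combines with [n [r [g P]]] of type t: type ⟨t,t⟩.

⟨t,t⟩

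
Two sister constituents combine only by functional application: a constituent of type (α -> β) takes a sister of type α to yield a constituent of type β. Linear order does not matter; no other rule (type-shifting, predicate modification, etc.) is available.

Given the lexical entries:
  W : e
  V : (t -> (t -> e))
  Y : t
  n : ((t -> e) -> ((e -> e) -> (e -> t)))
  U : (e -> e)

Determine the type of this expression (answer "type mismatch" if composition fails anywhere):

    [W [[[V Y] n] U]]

[V Y]: functor V : (t -> (t -> e)), argument Y : t; result (t -> e).
[[V Y] n]: functor n : ((t -> e) -> ((e -> e) -> (e -> t))), argument [V Y] : (t -> e); result ((e -> e) -> (e -> t)).
[[[V Y] n] U]: functor [[V Y] n] : ((e -> e) -> (e -> t)), argument U : (e -> e); result (e -> t).
[W [[[V Y] n] U]]: functor [[[V Y] n] U] : (e -> t), argument W : e; result t.

t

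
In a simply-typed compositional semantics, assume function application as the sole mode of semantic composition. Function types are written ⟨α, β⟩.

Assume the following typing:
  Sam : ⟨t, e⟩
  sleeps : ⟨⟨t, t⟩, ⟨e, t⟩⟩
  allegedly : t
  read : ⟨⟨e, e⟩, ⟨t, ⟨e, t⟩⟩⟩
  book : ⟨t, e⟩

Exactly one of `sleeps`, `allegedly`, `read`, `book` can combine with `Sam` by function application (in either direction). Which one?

allegedly

sleeps : ⟨⟨t, t⟩, ⟨e, t⟩⟩ — does not combine with Sam.
allegedly — combines: Sam : ⟨t, e⟩ takes allegedly : t as argument, giving e.
read : ⟨⟨e, e⟩, ⟨t, ⟨e, t⟩⟩⟩ — does not combine with Sam.
book : ⟨t, e⟩ — does not combine with Sam.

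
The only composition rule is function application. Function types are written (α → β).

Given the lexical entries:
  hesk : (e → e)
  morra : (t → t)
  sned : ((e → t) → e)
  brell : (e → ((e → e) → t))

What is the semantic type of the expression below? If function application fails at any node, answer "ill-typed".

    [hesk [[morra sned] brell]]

[morra sned]: (t → t) and ((e → t) → e) cannot combine by function application — type clash.

ill-typed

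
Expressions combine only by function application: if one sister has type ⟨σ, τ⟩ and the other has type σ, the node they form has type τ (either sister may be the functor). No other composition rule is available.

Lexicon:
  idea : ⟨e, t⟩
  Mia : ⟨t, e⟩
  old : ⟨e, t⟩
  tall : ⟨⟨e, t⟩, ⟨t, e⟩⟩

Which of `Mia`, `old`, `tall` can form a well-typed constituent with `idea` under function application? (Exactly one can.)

Mia : ⟨t, e⟩ — neither side's domain matches the other.
old : ⟨e, t⟩ — neither side's domain matches the other.
tall — combines: tall : ⟨⟨e, t⟩, ⟨t, e⟩⟩ takes idea : ⟨e, t⟩ as argument, giving ⟨t, e⟩.

tall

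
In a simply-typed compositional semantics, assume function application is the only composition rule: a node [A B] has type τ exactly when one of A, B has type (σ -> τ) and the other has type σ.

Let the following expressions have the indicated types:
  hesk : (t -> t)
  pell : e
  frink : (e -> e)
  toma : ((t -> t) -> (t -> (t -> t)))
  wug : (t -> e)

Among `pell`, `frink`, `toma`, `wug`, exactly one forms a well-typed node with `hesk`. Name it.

toma

pell : e — neither side's domain matches the other.
frink : (e -> e) — neither side's domain matches the other.
toma — combines: toma : ((t -> t) -> (t -> (t -> t))) takes hesk : (t -> t) as argument, giving (t -> (t -> t)).
wug : (t -> e) — neither side's domain matches the other.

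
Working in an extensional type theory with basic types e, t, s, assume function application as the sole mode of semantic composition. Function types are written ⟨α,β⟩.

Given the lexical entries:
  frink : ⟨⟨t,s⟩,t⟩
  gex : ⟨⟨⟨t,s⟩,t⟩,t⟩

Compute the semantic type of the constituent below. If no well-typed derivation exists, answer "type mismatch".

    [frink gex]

t

[frink gex]: ⟨⟨⟨t,s⟩,t⟩,t⟩ applied to ⟨⟨t,s⟩,t⟩ yields t.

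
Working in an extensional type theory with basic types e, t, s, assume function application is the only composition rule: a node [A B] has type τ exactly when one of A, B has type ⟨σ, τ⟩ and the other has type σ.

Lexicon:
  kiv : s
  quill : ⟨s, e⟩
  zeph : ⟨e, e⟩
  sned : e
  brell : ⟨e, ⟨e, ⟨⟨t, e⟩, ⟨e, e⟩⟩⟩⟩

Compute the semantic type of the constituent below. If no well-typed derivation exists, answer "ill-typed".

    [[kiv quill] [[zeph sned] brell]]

[kiv quill]: functor quill : ⟨s, e⟩, argument kiv : s; result e.
[zeph sned]: functor zeph : ⟨e, e⟩, argument sned : e; result e.
[[zeph sned] brell]: functor brell : ⟨e, ⟨e, ⟨⟨t, e⟩, ⟨e, e⟩⟩⟩⟩, argument [zeph sned] : e; result ⟨e, ⟨⟨t, e⟩, ⟨e, e⟩⟩⟩.
[[kiv quill] [[zeph sned] brell]]: functor [[zeph sned] brell] : ⟨e, ⟨⟨t, e⟩, ⟨e, e⟩⟩⟩, argument [kiv quill] : e; result ⟨⟨t, e⟩, ⟨e, e⟩⟩.

⟨⟨t, e⟩, ⟨e, e⟩⟩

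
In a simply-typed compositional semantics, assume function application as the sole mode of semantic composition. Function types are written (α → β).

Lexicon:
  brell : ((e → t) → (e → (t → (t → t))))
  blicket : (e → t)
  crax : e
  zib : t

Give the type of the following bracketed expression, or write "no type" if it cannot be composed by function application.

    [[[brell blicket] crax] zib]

[brell blicket]: ((e → t) → (e → (t → (t → t)))) applied to (e → t) yields (e → (t → (t → t))).
[[brell blicket] crax]: (e → (t → (t → t))) applied to e yields (t → (t → t)).
[[[brell blicket] crax] zib]: (t → (t → t)) applied to t yields (t → t).

(t → t)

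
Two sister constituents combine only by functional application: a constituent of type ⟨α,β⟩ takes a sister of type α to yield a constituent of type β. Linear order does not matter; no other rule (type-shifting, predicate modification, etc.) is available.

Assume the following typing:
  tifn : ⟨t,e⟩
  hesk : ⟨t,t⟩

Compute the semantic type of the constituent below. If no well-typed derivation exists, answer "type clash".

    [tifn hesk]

type clash

At [tifn hesk]: neither ⟨t,e⟩ nor ⟨t,t⟩ can take the other as argument; the node is ill-typed.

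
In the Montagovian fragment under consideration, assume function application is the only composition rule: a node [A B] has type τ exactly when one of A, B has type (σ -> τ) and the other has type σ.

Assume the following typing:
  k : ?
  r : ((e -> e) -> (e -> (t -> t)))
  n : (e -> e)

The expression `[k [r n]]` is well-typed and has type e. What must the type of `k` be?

((e -> (t -> t)) -> e)

For [k [r n]] to have type e with [r n] of type (e -> (t -> t)), k must be the function: k : ((e -> (t -> t)) -> e).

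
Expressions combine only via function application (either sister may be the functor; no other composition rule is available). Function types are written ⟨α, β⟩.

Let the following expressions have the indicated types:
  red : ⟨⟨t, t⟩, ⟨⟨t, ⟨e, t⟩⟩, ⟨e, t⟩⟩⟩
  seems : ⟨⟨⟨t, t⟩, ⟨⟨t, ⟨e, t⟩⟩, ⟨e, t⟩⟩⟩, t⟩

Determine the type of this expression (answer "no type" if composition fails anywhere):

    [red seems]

[red seems]: ⟨⟨⟨t, t⟩, ⟨⟨t, ⟨e, t⟩⟩, ⟨e, t⟩⟩⟩, t⟩ applied to ⟨⟨t, t⟩, ⟨⟨t, ⟨e, t⟩⟩, ⟨e, t⟩⟩⟩ yields t.

t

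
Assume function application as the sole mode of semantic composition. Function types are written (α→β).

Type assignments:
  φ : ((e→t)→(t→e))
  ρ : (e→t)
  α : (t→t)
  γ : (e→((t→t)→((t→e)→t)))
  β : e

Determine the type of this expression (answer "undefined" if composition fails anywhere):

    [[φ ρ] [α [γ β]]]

[φ ρ]: functor φ : ((e→t)→(t→e)), argument ρ : (e→t); result (t→e).
[γ β]: functor γ : (e→((t→t)→((t→e)→t))), argument β : e; result ((t→t)→((t→e)→t)).
[α [γ β]]: functor [γ β] : ((t→t)→((t→e)→t)), argument α : (t→t); result ((t→e)→t).
[[φ ρ] [α [γ β]]]: functor [α [γ β]] : ((t→e)→t), argument [φ ρ] : (t→e); result t.

t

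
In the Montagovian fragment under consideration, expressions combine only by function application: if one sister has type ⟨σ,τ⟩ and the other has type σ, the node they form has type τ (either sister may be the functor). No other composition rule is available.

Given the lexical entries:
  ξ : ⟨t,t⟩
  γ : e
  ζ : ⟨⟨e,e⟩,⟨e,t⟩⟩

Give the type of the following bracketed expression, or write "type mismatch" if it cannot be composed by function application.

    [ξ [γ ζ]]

type mismatch

[γ ζ]: e with ⟨⟨e,e⟩,⟨e,t⟩⟩ — neither is a function whose domain matches the other; composition fails here.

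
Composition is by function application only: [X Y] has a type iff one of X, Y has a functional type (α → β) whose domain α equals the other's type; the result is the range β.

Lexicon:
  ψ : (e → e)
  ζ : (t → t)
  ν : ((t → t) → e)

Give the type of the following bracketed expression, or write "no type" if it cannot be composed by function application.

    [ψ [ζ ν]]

[ζ ν]: ((t → t) → e) applied to (t → t) yields e.
[ψ [ζ ν]]: (e → e) applied to e yields e.

e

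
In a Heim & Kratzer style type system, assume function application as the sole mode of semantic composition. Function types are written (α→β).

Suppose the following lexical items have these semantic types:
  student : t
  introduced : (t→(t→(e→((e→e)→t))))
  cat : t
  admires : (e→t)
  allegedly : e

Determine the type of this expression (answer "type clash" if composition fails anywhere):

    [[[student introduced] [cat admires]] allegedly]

[student introduced]: introduced is (t→(t→(e→((e→e)→t)))), student is t; result (t→(e→((e→e)→t))).
At [cat admires]: neither t nor (e→t) can take the other as argument; the node is ill-typed.

type clash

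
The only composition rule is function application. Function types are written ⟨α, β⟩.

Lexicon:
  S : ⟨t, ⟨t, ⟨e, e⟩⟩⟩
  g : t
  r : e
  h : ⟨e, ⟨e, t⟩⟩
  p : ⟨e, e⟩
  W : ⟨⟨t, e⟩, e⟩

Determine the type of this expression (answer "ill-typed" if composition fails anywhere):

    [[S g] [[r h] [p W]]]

ill-typed

[S g] — S of type ⟨t, ⟨t, ⟨e, e⟩⟩⟩ combines with g of type t: type ⟨t, ⟨e, e⟩⟩.
[r h] — h of type ⟨e, ⟨e, t⟩⟩ combines with r of type e: type ⟨e, t⟩.
[p W]: ⟨e, e⟩ and ⟨⟨t, e⟩, e⟩ cannot combine by function application — type clash.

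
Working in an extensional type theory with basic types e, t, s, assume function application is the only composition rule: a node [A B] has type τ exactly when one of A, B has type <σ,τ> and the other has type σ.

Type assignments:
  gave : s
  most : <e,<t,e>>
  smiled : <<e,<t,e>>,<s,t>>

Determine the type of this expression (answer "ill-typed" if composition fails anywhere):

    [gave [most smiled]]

t

[most smiled] — smiled of type <<e,<t,e>>,<s,t>> combines with most of type <e,<t,e>>: type <s,t>.
[gave [most smiled]] — [most smiled] of type <s,t> combines with gave of type s: type t.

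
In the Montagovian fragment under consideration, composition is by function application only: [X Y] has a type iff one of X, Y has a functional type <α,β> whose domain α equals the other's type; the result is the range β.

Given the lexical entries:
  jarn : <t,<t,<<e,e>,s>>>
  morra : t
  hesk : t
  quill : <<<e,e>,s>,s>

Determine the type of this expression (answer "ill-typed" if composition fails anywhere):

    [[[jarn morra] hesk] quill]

s

[jarn morra]: jarn is <t,<t,<<e,e>,s>>>, morra is t; result <t,<<e,e>,s>>.
[[jarn morra] hesk]: [jarn morra] is <t,<<e,e>,s>>, hesk is t; result <<e,e>,s>.
[[[jarn morra] hesk] quill]: quill is <<<e,e>,s>,s>, [[jarn morra] hesk] is <<e,e>,s>; result s.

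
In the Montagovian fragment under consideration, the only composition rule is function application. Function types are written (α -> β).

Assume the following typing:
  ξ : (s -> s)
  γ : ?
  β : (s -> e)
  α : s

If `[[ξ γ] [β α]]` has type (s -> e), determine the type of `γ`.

((s -> s) -> (e -> (s -> e)))

[[ξ γ] [β α]] must have type (s -> e). The sister [β α] has type e; that is not a function onto (s -> e), so [ξ γ] must be the functor, of type (e -> (s -> e)).
[ξ γ] must have type (e -> (s -> e)). The sister ξ has type (s -> s); that is not a function onto (e -> (s -> e)), so γ must be the functor, of type ((s -> s) -> (e -> (s -> e))).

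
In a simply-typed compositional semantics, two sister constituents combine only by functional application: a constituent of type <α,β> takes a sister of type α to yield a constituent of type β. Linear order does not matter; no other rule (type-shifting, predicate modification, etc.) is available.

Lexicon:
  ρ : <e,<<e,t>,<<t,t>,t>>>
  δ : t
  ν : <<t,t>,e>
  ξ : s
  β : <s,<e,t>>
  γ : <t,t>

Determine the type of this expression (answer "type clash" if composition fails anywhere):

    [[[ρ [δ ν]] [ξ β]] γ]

type clash

At [δ ν]: neither t nor <<t,t>,e> can take the other as argument; the node is ill-typed.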